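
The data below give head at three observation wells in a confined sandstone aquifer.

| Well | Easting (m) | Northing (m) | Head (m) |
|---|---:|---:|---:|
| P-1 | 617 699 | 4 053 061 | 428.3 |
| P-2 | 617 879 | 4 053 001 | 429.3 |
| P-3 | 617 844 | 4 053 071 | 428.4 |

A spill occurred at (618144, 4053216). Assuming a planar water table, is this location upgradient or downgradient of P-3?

With h = a·x + b·y + c and P-1 as origin, the differences give:
  180·a + (-60)·b = +1.0
  145·a + 10·b = +0.1
Eliminate b (×10 and ×(-60), subtract): 10500·a = 16.00 → a = ∂h/∂x = +0.001524
Back-substitute: b = ∂h/∂y = -0.01210.
Head at (618144, 4053216) = 428.3 + (+0.001524)·(445) + (-0.01210)·(155) = 427.10 m.
That is lower than the 428.4 m at P-3, so the point is downgradient.

downgradient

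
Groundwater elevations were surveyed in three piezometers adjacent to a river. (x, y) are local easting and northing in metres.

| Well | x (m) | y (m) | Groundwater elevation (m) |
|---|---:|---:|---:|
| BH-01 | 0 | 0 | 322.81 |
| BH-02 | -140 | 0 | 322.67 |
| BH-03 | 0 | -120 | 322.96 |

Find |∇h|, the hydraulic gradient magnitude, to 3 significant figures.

0.00160

∂h/∂x = (322.67 − 322.81) / (-140 − 0) = +0.0010000
∂h/∂y = (322.96 − 322.81) / (-120 − 0) = -0.001250
|∇h| = √(0.0010000² + -0.001250²) = 0.001601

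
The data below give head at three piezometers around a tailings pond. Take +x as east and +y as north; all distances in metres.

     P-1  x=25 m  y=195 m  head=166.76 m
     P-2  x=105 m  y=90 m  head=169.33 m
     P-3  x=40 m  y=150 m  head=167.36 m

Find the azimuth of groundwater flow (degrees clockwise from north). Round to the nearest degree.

280°

Taking P-1 as reference: P-2−P-1 = (80, -105, +2.57); P-3−P-1 = (15, -45, +0.60).
Solve a·Δx + b·Δy = Δh: det = 80·(-45) − 15·(-105) = -2025.
∂h/∂x = [(+2.57)·(-45) − (+0.60)·(-105)] / -2025 = +0.02600
∂h/∂y = [80·(+0.60) − 15·(+2.57)] / -2025 = -0.004667
Flow direction (−∇h) has components (-0.02600 E, +0.004667 N).
Azimuth = atan2(E, N) = atan2(-0.02600, +0.004667) = 280.2° ≈ 280°.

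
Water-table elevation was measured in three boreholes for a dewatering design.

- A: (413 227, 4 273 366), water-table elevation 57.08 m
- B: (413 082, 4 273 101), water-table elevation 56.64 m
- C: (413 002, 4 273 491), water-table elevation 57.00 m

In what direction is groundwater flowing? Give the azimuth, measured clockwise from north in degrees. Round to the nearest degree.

Differences from A: to B (Δx, Δy, Δh) = (-145, -265, -0.44); to C = (-225, 125, -0.08).
Solve a·Δx + b·Δy = Δh: det = (-145)·125 − (-225)·(-265) = -77750.
∂h/∂x = [(-0.44)·125 − (-0.08)·(-265)] / -77750 = +0.0009801
∂h/∂y = [(-145)·(-0.08) − (-225)·(-0.44)] / -77750 = +0.001124
Flow direction (−∇h) has components (-0.0009801 E, -0.001124 N).
Azimuth = atan2(E, N) = atan2(-0.0009801, -0.001124) = 221.1° ≈ 221°.

221°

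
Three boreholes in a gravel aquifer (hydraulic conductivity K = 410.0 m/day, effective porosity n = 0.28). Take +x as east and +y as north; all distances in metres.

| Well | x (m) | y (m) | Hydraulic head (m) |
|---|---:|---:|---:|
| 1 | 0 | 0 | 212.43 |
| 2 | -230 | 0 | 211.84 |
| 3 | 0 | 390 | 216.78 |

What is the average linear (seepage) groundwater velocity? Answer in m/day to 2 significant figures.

∂h/∂x = (211.84 − 212.43) / (-230 − 0) = +0.002565
∂h/∂y = (216.78 − 212.43) / (390 − 0) = +0.01115
|∇h| = √(0.002565² + 0.01115²) = 0.01144
Seepage velocity v = K·i/n = 410.0 × 0.01144 / 0.28 = 16.75 m/day.

17 m/day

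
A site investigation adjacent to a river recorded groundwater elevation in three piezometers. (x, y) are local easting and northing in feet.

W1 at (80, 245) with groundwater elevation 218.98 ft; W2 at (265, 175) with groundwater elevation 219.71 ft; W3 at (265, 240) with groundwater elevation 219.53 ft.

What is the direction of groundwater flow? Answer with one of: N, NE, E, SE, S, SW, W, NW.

NW

Taking W1 as reference: W2−W1 = (185, -70, +0.73); W3−W1 = (185, -5, +0.55).
Determinant of the coordinate differences = 185·(-5) − 185·(-70) = 12025.
∂h/∂x = [(+0.73)·(-5) − (+0.55)·(-70)] / 12025 = +0.002898
∂h/∂y = [185·(+0.55) − 185·(+0.73)] / 12025 = -0.002769
Flow = −∇h = (-0.002898 east, +0.002769 north), which points northwest.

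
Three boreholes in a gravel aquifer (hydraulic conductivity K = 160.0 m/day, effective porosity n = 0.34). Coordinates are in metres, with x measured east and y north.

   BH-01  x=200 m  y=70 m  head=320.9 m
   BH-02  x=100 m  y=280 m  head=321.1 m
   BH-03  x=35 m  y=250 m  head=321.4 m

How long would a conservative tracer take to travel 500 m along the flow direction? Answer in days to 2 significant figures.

Differences from BH-01: to BH-02 (Δx, Δy, Δh) = (-100, 210, +0.2); to BH-03 = (-165, 180, +0.5).
Determinant of the coordinate differences = (-100)·180 − (-165)·210 = 16650.
∂h/∂x = [(+0.2)·180 − (+0.5)·210] / 16650 = -0.004144
∂h/∂y = [(-100)·(+0.5) − (-165)·(+0.2)] / 16650 = -0.001021
|∇h| = √(-0.004144² + -0.001021²) = 0.004268
Seepage velocity v = K·i/n = 160.0 × 0.004268 / 0.34 = 2.008 m/day.
t = 500 / 2.008 = 249 days.

250 days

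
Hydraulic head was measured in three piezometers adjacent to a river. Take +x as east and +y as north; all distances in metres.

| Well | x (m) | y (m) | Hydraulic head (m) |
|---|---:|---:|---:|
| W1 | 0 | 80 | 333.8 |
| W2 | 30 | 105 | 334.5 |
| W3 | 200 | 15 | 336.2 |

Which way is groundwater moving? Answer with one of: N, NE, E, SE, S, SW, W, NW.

SW

With h = a·x + b·y + c and W1 as origin, the differences give:
  30·a + 25·b = +0.7
  200·a + (-65)·b = +2.4
Eliminate b (×(-65) and ×25, subtract): -6950·a = -105.50 → a = ∂h/∂x = +0.01518
Back-substitute: b = ∂h/∂y = +0.009784.
Flow = −∇h = (-0.01518 east, -0.009784 north), which points southwest.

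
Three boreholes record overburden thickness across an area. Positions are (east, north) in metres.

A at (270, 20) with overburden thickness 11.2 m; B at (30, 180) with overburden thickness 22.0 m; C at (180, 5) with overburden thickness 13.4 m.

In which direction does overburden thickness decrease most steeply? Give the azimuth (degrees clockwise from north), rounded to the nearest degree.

Differences from A: to B (Δx, Δy, Δh) = (-240, 160, +10.8); to C = (-90, -15, +2.2).
Solve a·Δx + b·Δy = Δd: det = (-240)·(-15) − (-90)·160 = 18000.
∂d/∂x = [(+10.8)·(-15) − (+2.2)·160] / 18000 = -0.02856
∂d/∂y = [(-240)·(+2.2) − (-90)·(+10.8)] / 18000 = +0.02467
Steepest decrease is along −∇f: components (+0.02856 E, -0.02467 N).
Azimuth = atan2(+0.02856, -0.02467) = 130.8° ≈ 131°.

131°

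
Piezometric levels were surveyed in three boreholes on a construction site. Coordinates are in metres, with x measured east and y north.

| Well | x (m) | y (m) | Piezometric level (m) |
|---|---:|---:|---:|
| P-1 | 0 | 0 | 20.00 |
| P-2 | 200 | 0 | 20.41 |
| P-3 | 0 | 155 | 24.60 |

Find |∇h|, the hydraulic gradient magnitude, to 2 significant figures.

∂h/∂x = (20.41 − 20.00) / (200 − 0) = +0.002050
∂h/∂y = (24.60 − 20.00) / (155 − 0) = +0.02968
|∇h| = √(0.002050² + 0.02968²) = 0.02975

0.030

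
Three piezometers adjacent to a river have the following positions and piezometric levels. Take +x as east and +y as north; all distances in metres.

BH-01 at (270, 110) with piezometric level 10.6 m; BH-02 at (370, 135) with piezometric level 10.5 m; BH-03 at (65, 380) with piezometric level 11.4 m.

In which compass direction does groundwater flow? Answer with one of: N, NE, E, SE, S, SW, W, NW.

SE

Differences from BH-01: to BH-02 (Δx, Δy, Δh) = (100, 25, -0.1); to BH-03 = (-205, 270, +0.8).
Solve a·Δx + b·Δy = Δh: det = 100·270 − (-205)·25 = 32125.
∂h/∂x = [(-0.1)·270 − (+0.8)·25] / 32125 = -0.001463
∂h/∂y = [100·(+0.8) − (-205)·(-0.1)] / 32125 = +0.001852
Flow = −∇h = (+0.001463 east, -0.001852 north), which points southeast.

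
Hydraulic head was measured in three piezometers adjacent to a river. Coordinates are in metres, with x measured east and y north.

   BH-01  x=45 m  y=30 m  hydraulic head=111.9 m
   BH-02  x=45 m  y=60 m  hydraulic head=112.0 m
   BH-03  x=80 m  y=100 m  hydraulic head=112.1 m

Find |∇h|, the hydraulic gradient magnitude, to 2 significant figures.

With h = a·x + b·y + c and BH-01 as origin, the differences give:
  0·a + 30·b = +0.1
  35·a + 70·b = +0.2
Eliminate b (×70 and ×30, subtract): -1050·a = 1.00 → a = ∂h/∂x = -0.0009524
Back-substitute: b = ∂h/∂y = +0.003333.
|∇h| = √(-0.0009524² + 0.003333²) = 0.003466

0.0035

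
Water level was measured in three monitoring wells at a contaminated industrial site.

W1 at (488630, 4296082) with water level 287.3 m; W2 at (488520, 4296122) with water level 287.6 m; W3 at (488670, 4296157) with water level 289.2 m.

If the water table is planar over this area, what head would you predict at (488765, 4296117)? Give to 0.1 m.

With h = a·x + b·y + c and W1 as origin, the differences give:
  (-110)·a + 40·b = +0.3
  40·a + 75·b = +1.9
Eliminate b (×75 and ×40, subtract): -9850·a = -53.50 → a = ∂h/∂x = +0.005431
Back-substitute: b = ∂h/∂y = +0.02244.
h(488765, 4296117) = 287.3 + (+0.005431)·(135) + (+0.02244)·(35) = 287.3 +0.733 +0.785 = 288.819 m.

288.8 m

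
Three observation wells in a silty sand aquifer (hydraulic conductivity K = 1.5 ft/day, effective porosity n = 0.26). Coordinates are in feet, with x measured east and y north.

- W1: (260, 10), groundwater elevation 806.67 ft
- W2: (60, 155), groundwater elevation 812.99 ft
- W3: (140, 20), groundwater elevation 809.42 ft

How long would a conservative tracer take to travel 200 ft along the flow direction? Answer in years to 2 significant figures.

Differences from W1: to W2 (Δx, Δy, Δh) = (-200, 145, +6.32); to W3 = (-120, 10, +2.75).
Solve a·Δx + b·Δy = Δh: det = (-200)·10 − (-120)·145 = 15400.
∂h/∂x = [(+6.32)·10 − (+2.75)·145] / 15400 = -0.02179
∂h/∂y = [(-200)·(+2.75) − (-120)·(+6.32)] / 15400 = +0.01353
|∇h| = √(-0.02179² + 0.01353²) = 0.02565
Seepage velocity v = K·i/n = 1.5 × 0.02565 / 0.26 = 0.148 ft/day.
t = 200 / 0.148 = 1351 days = 3.7 years.

3.7 years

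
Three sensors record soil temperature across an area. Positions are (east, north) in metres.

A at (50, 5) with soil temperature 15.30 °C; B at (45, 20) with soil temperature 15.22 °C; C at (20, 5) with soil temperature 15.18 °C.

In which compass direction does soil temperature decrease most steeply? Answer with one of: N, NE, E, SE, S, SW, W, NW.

Taking A as reference: B−A = (-5, 15, -0.08); C−A = (-30, 0, -0.12).
Determinant of the coordinate differences = (-5)·0 − (-30)·15 = 450.
∂T/∂x = [(-0.08)·0 − (-0.12)·15] / 450 = +0.004000
∂T/∂y = [(-5)·(-0.12) − (-30)·(-0.08)] / 450 = -0.004000
Steepest decrease is along −∇f = (-0.004000 E, +0.004000 N) → northwest.

NW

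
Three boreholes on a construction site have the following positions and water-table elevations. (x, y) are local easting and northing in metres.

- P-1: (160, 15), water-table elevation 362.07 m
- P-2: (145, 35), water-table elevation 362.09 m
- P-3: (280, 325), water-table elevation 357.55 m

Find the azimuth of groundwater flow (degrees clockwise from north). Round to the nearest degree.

Taking P-1 as reference: P-2−P-1 = (-15, 20, +0.02); P-3−P-1 = (120, 310, -4.52).
Solve a·Δx + b·Δy = Δh: det = (-15)·310 − 120·20 = -7050.
∂h/∂x = [(+0.02)·310 − (-4.52)·20] / -7050 = -0.01370
∂h/∂y = [(-15)·(-4.52) − 120·(+0.02)] / -7050 = -0.009277
Flow direction (−∇h) has components (+0.01370 E, +0.009277 N).
Azimuth = atan2(E, N) = atan2(+0.01370, +0.009277) = 55.9° ≈ 056°.

056°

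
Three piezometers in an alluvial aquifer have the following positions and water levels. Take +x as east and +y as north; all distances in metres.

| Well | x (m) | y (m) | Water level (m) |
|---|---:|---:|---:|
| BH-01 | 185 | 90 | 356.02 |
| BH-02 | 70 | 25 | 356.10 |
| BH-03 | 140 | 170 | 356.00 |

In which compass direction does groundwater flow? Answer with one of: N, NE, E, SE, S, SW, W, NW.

NE

With h = a·x + b·y + c and BH-01 as origin, the differences give:
  (-115)·a + (-65)·b = +0.08
  (-45)·a + 80·b = -0.02
Eliminate b (×80 and ×(-65), subtract): -12125·a = 5.100 → a = ∂h/∂x = -0.0004206
Back-substitute: b = ∂h/∂y = -0.0004866.
Flow = −∇h = (+0.0004206 east, +0.0004866 north), which points northeast.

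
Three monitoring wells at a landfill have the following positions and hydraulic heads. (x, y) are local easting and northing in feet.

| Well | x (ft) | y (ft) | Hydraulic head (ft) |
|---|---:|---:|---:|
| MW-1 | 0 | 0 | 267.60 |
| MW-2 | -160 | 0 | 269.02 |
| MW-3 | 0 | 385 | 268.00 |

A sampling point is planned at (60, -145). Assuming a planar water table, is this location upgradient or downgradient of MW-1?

∂h/∂x = (269.02 − 267.60) / (-160 − 0) = -0.008875
∂h/∂y = (268.00 − 267.60) / (385 − 0) = +0.001039
Head at (60, -145) = 267.60 + (-0.008875)·(60) + (+0.001039)·(-145) = 266.92 ft.
That is lower than the 267.60 ft at MW-1, so the point is downgradient.

downgradient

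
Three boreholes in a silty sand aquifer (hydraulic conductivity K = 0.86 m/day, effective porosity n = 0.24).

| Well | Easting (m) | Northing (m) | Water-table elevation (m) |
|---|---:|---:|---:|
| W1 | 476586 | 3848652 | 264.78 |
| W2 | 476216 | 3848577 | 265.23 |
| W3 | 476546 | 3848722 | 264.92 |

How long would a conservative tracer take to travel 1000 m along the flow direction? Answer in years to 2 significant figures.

Taking W1 as reference: W2−W1 = (-370, -75, +0.45); W3−W1 = (-40, 70, +0.14).
Solve a·Δx + b·Δy = Δh: det = (-370)·70 − (-40)·(-75) = -28900.
∂h/∂x = [(+0.45)·70 − (+0.14)·(-75)] / -28900 = -0.001453
∂h/∂y = [(-370)·(+0.14) − (-40)·(+0.45)] / -28900 = +0.001170
|∇h| = √(-0.001453² + 0.001170²) = 0.001866
Seepage velocity v = K·i/n = 0.86 × 0.001866 / 0.24 = 0.006687 m/day.
t = 1000 / 0.006687 = 1.495e+05 days = 409 years.

410 years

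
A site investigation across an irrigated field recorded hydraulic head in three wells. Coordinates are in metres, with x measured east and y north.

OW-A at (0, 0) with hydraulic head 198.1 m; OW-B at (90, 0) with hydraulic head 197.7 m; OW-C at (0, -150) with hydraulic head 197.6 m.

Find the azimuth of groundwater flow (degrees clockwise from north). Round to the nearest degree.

127°

∂h/∂x = (197.7 − 198.1) / (90 − 0) = -0.004444
∂h/∂y = (197.6 − 198.1) / (-150 − 0) = +0.003333
Flow direction (−∇h) has components (+0.004444 E, -0.003333 N).
Azimuth = atan2(E, N) = atan2(+0.004444, -0.003333) = 126.9° ≈ 127°.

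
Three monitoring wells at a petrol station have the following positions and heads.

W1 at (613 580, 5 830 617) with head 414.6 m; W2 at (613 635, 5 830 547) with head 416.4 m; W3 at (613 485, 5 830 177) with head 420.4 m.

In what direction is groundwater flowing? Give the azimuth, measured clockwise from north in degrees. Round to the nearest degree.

322°

With h = a·x + b·y + c and W1 as origin, the differences give:
  55·a + (-70)·b = +1.8
  (-95)·a + (-440)·b = +5.8
Eliminate b (×(-440) and ×(-70), subtract): -30850·a = -386.00 → a = ∂h/∂x = +0.01251
Back-substitute: b = ∂h/∂y = -0.01588.
Flow direction (−∇h) has components (-0.01251 E, +0.01588 N).
Azimuth = atan2(E, N) = atan2(-0.01251, +0.01588) = 321.8° ≈ 322°.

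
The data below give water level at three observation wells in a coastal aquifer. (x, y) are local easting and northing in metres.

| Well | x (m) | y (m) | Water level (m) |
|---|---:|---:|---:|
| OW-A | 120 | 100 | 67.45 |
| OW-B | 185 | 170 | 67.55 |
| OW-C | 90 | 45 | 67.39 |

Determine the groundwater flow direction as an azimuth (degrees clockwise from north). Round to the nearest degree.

235°

Taking OW-A as reference: OW-B−OW-A = (65, 70, +0.10); OW-C−OW-A = (-30, -55, -0.06).
Solve a·Δx + b·Δy = Δh: det = 65·(-55) − (-30)·70 = -1475.
∂h/∂x = [(+0.10)·(-55) − (-0.06)·70] / -1475 = +0.0008814
∂h/∂y = [65·(-0.06) − (-30)·(+0.10)] / -1475 = +0.0006102
Flow direction (−∇h) has components (-0.0008814 E, -0.0006102 N).
Azimuth = atan2(E, N) = atan2(-0.0008814, -0.0006102) = 235.3° ≈ 235°.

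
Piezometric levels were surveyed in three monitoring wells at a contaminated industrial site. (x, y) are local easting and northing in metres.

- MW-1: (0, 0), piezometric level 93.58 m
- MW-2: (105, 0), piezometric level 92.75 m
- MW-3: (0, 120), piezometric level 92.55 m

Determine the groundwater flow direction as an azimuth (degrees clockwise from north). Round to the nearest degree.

043°

∂h/∂x = (92.75 − 93.58) / (105 − 0) = -0.007905
∂h/∂y = (92.55 − 93.58) / (120 − 0) = -0.008583
Flow direction (−∇h) has components (+0.007905 E, +0.008583 N).
Azimuth = atan2(E, N) = atan2(+0.007905, +0.008583) = 42.6° ≈ 043°.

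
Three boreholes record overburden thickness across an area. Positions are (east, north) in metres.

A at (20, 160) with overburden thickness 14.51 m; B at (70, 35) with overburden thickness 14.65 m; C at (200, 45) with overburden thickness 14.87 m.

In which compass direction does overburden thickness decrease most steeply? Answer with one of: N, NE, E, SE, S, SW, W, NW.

W

With d = a·x + b·y + c and A as origin, the differences give:
  50·a + (-125)·b = +0.14
  180·a + (-115)·b = +0.36
Eliminate b (×(-115) and ×(-125), subtract): 16750·a = 28.900 → a = ∂d/∂x = +0.001725
Back-substitute: b = ∂d/∂y = -0.0004299.
Steepest decrease is along −∇f = (-0.001725 E, +0.0004299 N) → west.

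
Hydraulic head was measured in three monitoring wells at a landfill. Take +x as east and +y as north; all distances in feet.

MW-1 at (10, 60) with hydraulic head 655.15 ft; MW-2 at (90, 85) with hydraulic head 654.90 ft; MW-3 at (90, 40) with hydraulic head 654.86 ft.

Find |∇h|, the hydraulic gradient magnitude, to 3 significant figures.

0.00352

With h = a·x + b·y + c and MW-1 as origin, the differences give:
  80·a + 25·b = -0.25
  80·a + (-20)·b = -0.29
Eliminate b (×(-20) and ×25, subtract): -3600·a = 12.250 → a = ∂h/∂x = -0.003403
Back-substitute: b = ∂h/∂y = +0.0008889.
|∇h| = √(-0.003403² + 0.0008889²) = 0.003517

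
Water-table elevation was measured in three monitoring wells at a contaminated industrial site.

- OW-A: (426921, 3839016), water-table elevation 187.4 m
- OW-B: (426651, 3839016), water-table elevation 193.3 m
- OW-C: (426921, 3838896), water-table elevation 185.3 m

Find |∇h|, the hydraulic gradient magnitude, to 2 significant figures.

0.028

∂h/∂x = (193.3 − 187.4) / (426651 − 426921) = -0.02185
∂h/∂y = (185.3 − 187.4) / (3838896 − 3839016) = +0.01750
|∇h| = √(-0.02185² + 0.01750²) = 0.02799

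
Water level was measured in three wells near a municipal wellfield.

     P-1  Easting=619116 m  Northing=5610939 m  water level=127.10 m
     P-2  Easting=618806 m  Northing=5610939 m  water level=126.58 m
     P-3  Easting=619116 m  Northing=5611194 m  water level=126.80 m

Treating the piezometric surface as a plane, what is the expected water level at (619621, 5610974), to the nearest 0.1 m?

∂h/∂x = (126.58 − 127.10) / (618806 − 619116) = +0.001677
∂h/∂y = (126.80 − 127.10) / (5611194 − 5610939) = -0.001176
h(619621, 5610974) = 127.10 + (+0.001677)·(505) + (-0.001176)·(35) = 127.10 +0.847 -0.041 = 127.906 m.

127.9 m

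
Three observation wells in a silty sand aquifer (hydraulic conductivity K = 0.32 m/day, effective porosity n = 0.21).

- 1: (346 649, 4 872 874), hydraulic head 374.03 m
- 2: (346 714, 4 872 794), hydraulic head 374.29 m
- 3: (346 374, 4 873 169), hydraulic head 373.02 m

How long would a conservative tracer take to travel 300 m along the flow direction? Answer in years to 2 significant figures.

With h = a·x + b·y + c and 1 as origin, the differences give:
  65·a + (-80)·b = +0.26
  (-275)·a + 295·b = -1.01
Eliminate b (×295 and ×(-80), subtract): -2825·a = -4.100 → a = ∂h/∂x = +0.001451
Back-substitute: b = ∂h/∂y = -0.002071.
|∇h| = √(0.001451² + -0.002071²) = 0.002529
Seepage velocity v = K·i/n = 0.32 × 0.002529 / 0.21 = 0.003854 m/day.
t = 300 / 0.003854 = 7.784e+04 days = 213 years.

210 years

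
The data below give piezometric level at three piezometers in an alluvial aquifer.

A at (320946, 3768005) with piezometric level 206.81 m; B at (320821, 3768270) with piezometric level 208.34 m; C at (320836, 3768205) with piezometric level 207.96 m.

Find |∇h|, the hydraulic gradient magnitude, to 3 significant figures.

0.00592

Differences from A: to B (Δx, Δy, Δh) = (-125, 265, +1.53); to C = (-110, 200, +1.15).
Determinant of the coordinate differences = (-125)·200 − (-110)·265 = 4150.
∂h/∂x = [(+1.53)·200 − (+1.15)·265] / 4150 = +0.0003012
∂h/∂y = [(-125)·(+1.15) − (-110)·(+1.53)] / 4150 = +0.005916
|∇h| = √(0.0003012² + 0.005916²) = 0.005924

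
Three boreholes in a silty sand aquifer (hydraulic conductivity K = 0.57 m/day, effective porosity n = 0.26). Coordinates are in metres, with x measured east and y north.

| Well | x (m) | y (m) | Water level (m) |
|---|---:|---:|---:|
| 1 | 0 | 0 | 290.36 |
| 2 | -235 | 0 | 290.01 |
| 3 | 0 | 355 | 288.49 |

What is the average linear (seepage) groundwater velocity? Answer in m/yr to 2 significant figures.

∂h/∂x = (290.01 − 290.36) / (-235 − 0) = +0.001489
∂h/∂y = (288.49 − 290.36) / (355 − 0) = -0.005268
|∇h| = √(0.001489² + -0.005268²) = 0.005474
Seepage velocity v = K·i/n = 0.57 × 0.005474 / 0.26 = 0.012 m/day = 4.383 m/yr.

4.4 m/yr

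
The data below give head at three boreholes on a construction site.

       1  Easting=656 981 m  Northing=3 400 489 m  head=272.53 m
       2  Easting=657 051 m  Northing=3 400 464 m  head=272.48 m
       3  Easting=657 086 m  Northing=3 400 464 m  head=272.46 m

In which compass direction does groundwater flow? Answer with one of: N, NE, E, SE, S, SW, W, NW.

SE

Three-point gradient (reference 1): Δ to 2 = (70, -25, -0.05), Δ to 3 = (105, -25, -0.07).
∂h/∂x = -0.0005714, ∂h/∂y = +0.0004000 (det = 875).
Flow = −∇h = (+0.0005714 east, -0.0004000 north), which points southeast.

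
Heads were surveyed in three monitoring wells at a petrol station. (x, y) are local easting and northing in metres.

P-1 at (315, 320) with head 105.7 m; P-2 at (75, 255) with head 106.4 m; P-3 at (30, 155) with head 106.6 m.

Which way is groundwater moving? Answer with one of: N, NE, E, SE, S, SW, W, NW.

With h = a·x + b·y + c and P-1 as origin, the differences give:
  (-240)·a + (-65)·b = +0.7
  (-285)·a + (-165)·b = +0.9
Eliminate b (×(-165) and ×(-65), subtract): 21075·a = -57.00 → a = ∂h/∂x = -0.002705
Back-substitute: b = ∂h/∂y = -0.0007829.
Flow = −∇h = (+0.002705 east, +0.0007829 north), which points east.

E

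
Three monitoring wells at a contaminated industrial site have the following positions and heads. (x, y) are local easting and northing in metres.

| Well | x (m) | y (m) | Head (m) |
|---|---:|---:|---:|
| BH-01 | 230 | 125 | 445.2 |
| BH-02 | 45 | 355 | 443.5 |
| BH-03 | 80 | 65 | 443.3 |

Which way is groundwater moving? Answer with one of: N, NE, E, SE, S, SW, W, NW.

With h = a·x + b·y + c and BH-01 as origin, the differences give:
  (-185)·a + 230·b = -1.7
  (-150)·a + (-60)·b = -1.9
Eliminate b (×(-60) and ×230, subtract): 45600·a = 539.00 → a = ∂h/∂x = +0.01182
Back-substitute: b = ∂h/∂y = +0.002116.
Flow = −∇h = (-0.01182 east, -0.002116 north), which points west.

W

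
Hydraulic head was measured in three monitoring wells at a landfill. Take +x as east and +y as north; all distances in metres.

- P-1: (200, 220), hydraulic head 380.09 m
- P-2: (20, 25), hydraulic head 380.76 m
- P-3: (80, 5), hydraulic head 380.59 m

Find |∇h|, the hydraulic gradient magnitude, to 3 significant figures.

0.00311

Three-point gradient (reference P-1): Δ to P-2 = (-180, -195, +0.67), Δ to P-3 = (-120, -215, +0.50).
∂h/∂x = -0.003042, ∂h/∂y = -0.0006275 (det = 15300).
|∇h| = √(-0.003042² + -0.0006275²) = 0.003106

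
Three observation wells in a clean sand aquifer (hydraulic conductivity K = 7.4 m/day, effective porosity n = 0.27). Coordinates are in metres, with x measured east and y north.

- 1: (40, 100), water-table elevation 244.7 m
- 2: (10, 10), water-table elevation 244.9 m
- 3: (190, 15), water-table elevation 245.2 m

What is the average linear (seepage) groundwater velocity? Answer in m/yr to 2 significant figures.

Taking 1 as reference: 2−1 = (-30, -90, +0.2); 3−1 = (150, -85, +0.5).
Solve a·Δx + b·Δy = Δh: det = (-30)·(-85) − 150·(-90) = 16050.
∂h/∂x = [(+0.2)·(-85) − (+0.5)·(-90)] / 16050 = +0.001745
∂h/∂y = [(-30)·(+0.5) − 150·(+0.2)] / 16050 = -0.002804
|∇h| = √(0.001745² + -0.002804²) = 0.003303
Seepage velocity v = K·i/n = 7.4 × 0.003303 / 0.27 = 0.09053 m/day = 33.07 m/yr.

33 m/yr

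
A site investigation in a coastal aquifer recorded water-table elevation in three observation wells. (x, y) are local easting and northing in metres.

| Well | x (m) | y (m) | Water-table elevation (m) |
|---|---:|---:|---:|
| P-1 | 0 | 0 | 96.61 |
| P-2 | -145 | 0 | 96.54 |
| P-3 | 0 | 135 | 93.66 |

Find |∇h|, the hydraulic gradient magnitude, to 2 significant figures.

0.022

∂h/∂x = (96.54 − 96.61) / (-145 − 0) = +0.0004828
∂h/∂y = (93.66 − 96.61) / (135 − 0) = -0.02185
|∇h| = √(0.0004828² + -0.02185²) = 0.02186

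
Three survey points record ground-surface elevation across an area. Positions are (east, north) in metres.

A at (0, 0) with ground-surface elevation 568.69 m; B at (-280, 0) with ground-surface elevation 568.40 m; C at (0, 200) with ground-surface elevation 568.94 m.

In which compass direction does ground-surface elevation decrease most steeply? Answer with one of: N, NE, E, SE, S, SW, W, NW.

∂z/∂x = (568.40 − 568.69) / (-280 − 0) = +0.001036
∂z/∂y = (568.94 − 568.69) / (200 − 0) = +0.001250
Steepest decrease is along −∇f = (-0.001036 E, -0.001250 N) → southwest.

SW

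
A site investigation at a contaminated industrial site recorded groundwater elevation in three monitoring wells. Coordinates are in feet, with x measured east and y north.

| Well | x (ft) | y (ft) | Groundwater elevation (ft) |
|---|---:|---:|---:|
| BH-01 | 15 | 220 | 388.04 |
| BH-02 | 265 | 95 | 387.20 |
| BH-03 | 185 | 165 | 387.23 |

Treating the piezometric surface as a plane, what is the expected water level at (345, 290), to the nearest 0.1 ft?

385.1 ft

Differences from BH-01: to BH-02 (Δx, Δy, Δh) = (250, -125, -0.84); to BH-03 = (170, -55, -0.81).
Solve a·Δx + b·Δy = Δh: det = 250·(-55) − 170·(-125) = 7500.
∂h/∂x = [(-0.84)·(-55) − (-0.81)·(-125)] / 7500 = -0.007340
∂h/∂y = [250·(-0.81) − 170·(-0.84)] / 7500 = -0.007960
h(345, 290) = 388.04 + (-0.007340)·(330) + (-0.007960)·(70) = 388.04 -2.422 -0.557 = 385.061 ft.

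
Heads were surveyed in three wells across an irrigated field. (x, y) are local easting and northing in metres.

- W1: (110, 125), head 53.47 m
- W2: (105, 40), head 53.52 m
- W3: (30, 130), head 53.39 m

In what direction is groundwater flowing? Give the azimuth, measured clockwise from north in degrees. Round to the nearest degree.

With h = a·x + b·y + c and W1 as origin, the differences give:
  (-5)·a + (-85)·b = +0.05
  (-80)·a + 5·b = -0.08
Eliminate b (×5 and ×(-85), subtract): -6825·a = -6.550 → a = ∂h/∂x = +0.0009597
Back-substitute: b = ∂h/∂y = -0.0006447.
Flow direction (−∇h) has components (-0.0009597 E, +0.0006447 N).
Azimuth = atan2(E, N) = atan2(-0.0009597, +0.0006447) = 303.9° ≈ 304°.

304°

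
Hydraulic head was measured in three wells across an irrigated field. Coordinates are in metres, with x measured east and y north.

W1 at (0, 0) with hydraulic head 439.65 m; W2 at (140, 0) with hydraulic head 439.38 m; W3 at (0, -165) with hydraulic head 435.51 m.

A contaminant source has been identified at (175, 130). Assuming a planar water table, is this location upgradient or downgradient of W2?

upgradient

∂h/∂x = (439.38 − 439.65) / (140 − 0) = -0.001929
∂h/∂y = (435.51 − 439.65) / (-165 − 0) = +0.02509
Head at (175, 130) = 439.65 + (-0.001929)·(175) + (+0.02509)·(130) = 442.57 m.
That is higher than the 439.38 m at W2, so the point is upgradient.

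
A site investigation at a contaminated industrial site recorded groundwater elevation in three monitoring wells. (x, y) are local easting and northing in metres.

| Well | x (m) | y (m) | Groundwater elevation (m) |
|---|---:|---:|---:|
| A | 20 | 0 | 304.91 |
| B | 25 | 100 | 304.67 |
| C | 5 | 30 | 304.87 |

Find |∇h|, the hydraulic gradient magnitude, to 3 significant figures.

Three-point gradient (reference A): Δ to B = (5, 100, -0.24), Δ to C = (-15, 30, -0.04).
∂h/∂x = -0.001939, ∂h/∂y = -0.002303 (det = 1650).
|∇h| = √(-0.001939² + -0.002303²) = 0.003011

0.00301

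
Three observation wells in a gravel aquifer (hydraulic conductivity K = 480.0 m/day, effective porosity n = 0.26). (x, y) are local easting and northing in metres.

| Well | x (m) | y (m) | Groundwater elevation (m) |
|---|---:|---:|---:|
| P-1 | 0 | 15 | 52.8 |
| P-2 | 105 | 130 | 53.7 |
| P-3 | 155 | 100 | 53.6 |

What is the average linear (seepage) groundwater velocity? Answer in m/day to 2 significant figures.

Taking P-1 as reference: P-2−P-1 = (105, 115, +0.9); P-3−P-1 = (155, 85, +0.8).
Solve a·Δx + b·Δy = Δh: det = 105·85 − 155·115 = -8900.
∂h/∂x = [(+0.9)·85 − (+0.8)·115] / -8900 = +0.001742
∂h/∂y = [105·(+0.8) − 155·(+0.9)] / -8900 = +0.006236
|∇h| = √(0.001742² + 0.006236²) = 0.006475
Seepage velocity v = K·i/n = 480.0 × 0.006475 / 0.26 = 11.95 m/day.

12 m/day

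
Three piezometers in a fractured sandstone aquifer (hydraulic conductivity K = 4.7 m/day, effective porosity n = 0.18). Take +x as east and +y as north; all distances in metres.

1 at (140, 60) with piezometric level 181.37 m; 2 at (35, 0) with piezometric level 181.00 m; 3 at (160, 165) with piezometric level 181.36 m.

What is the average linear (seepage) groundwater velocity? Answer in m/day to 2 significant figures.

Differences from 1: to 2 (Δx, Δy, Δh) = (-105, -60, -0.37); to 3 = (20, 105, -0.01).
Solve a·Δx + b·Δy = Δh: det = (-105)·105 − 20·(-60) = -9825.
∂h/∂x = [(-0.37)·105 − (-0.01)·(-60)] / -9825 = +0.004015
∂h/∂y = [(-105)·(-0.01) − 20·(-0.37)] / -9825 = -0.0008601
|∇h| = √(0.004015² + -0.0008601²) = 0.004106
Seepage velocity v = K·i/n = 4.7 × 0.004106 / 0.18 = 0.1072 m/day.

0.11 m/day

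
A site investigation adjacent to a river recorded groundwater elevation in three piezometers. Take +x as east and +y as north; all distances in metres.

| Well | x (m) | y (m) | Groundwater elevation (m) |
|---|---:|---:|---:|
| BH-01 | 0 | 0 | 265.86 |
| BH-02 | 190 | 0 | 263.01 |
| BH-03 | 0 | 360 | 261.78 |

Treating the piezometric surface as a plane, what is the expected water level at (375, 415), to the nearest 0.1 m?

∂h/∂x = (263.01 − 265.86) / (190 − 0) = -0.01500
∂h/∂y = (261.78 − 265.86) / (360 − 0) = -0.01133
h(375, 415) = 265.86 + (-0.01500)·(375) + (-0.01133)·(415) = 265.86 -5.625 -4.703 = 255.532 m.

255.5 m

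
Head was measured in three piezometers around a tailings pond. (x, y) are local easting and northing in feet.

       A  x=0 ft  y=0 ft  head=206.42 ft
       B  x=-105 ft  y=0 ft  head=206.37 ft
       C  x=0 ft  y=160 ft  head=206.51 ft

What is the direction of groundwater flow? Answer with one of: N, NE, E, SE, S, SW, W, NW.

SW

∂h/∂x = (206.37 − 206.42) / (-105 − 0) = +0.0004762
∂h/∂y = (206.51 − 206.42) / (160 − 0) = +0.0005625
Flow = −∇h = (-0.0004762 east, -0.0005625 north), which points southwest.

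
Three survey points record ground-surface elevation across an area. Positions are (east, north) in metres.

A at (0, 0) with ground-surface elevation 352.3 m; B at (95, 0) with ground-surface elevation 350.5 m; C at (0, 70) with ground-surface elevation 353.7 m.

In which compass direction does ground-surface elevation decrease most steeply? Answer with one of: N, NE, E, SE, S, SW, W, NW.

SE

∂z/∂x = (350.5 − 352.3) / (95 − 0) = -0.01895
∂z/∂y = (353.7 − 352.3) / (70 − 0) = +0.02000
Steepest decrease is along −∇f = (+0.01895 E, -0.02000 N) → southeast.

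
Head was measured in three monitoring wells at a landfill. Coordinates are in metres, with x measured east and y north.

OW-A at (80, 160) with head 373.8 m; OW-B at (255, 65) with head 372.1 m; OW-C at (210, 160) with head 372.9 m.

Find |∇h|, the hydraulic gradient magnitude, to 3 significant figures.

Taking OW-A as reference: OW-B−OW-A = (175, -95, -1.7); OW-C−OW-A = (130, 0, -0.9).
Solve a·Δx + b·Δy = Δh: det = 175·0 − 130·(-95) = 12350.
∂h/∂x = [(-1.7)·0 − (-0.9)·(-95)] / 12350 = -0.006923
∂h/∂y = [175·(-0.9) − 130·(-1.7)] / 12350 = +0.005142
|∇h| = √(-0.006923² + 0.005142²) = 0.008624

0.00862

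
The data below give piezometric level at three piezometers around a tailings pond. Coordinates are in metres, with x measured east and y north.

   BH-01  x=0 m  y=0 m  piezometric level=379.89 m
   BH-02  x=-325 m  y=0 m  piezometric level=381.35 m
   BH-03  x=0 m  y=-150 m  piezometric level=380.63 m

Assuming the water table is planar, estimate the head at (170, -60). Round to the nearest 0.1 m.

379.4 m

∂h/∂x = (381.35 − 379.89) / (-325 − 0) = -0.004492
∂h/∂y = (380.63 − 379.89) / (-150 − 0) = -0.004933
h(170, -60) = 379.89 + (-0.004492)·(170) + (-0.004933)·(-60) = 379.89 -0.764 +0.296 = 379.422 m.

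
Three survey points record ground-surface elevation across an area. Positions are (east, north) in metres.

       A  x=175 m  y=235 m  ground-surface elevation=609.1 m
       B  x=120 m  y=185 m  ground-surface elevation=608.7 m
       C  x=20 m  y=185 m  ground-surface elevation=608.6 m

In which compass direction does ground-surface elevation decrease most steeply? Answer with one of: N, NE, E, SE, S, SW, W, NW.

S

Taking A as reference: B−A = (-55, -50, -0.4); C−A = (-155, -50, -0.5).
Determinant of the coordinate differences = (-55)·(-50) − (-155)·(-50) = -5000.
∂z/∂x = [(-0.4)·(-50) − (-0.5)·(-50)] / -5000 = +0.001000
∂z/∂y = [(-55)·(-0.5) − (-155)·(-0.4)] / -5000 = +0.006900
Steepest decrease is along −∇f = (-0.001000 E, -0.006900 N) → south.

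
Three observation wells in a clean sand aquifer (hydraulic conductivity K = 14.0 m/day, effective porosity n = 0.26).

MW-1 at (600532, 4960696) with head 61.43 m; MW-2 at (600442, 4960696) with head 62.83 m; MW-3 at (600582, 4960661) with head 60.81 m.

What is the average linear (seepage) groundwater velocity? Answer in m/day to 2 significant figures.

0.87 m/day

With h = a·x + b·y + c and MW-1 as origin, the differences give:
  (-90)·a + 0·b = +1.40
  50·a + (-35)·b = -0.62
Eliminate b (×(-35) and ×0, subtract): 3150·a = -49.000 → a = ∂h/∂x = -0.01556
Back-substitute: b = ∂h/∂y = -0.004508.
|∇h| = √(-0.01556² + -0.004508²) = 0.0162
Seepage velocity v = K·i/n = 14.0 × 0.0162 / 0.26 = 0.8723 m/day.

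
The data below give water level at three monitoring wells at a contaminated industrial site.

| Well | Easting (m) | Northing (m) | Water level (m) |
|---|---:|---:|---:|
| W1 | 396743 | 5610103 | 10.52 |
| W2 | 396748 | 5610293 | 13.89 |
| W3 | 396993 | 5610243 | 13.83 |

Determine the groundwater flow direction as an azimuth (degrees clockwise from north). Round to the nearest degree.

191°

With h = a·x + b·y + c and W1 as origin, the differences give:
  5·a + 190·b = +3.37
  250·a + 140·b = +3.31
Eliminate b (×140 and ×190, subtract): -46800·a = -157.100 → a = ∂h/∂x = +0.003357
Back-substitute: b = ∂h/∂y = +0.01765.
Flow direction (−∇h) has components (-0.003357 E, -0.01765 N).
Azimuth = atan2(E, N) = atan2(-0.003357, -0.01765) = 190.8° ≈ 191°.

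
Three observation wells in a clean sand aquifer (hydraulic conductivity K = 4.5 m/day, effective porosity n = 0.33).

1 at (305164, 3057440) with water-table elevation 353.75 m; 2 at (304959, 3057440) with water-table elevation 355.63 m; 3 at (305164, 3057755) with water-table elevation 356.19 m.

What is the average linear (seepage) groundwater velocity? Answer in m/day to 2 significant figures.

∂h/∂x = (355.63 − 353.75) / (304959 − 305164) = -0.009171
∂h/∂y = (356.19 − 353.75) / (3057755 − 3057440) = +0.007746
|∇h| = √(-0.009171² + 0.007746²) = 0.012
Seepage velocity v = K·i/n = 4.5 × 0.012 / 0.33 = 0.1636 m/day.

0.16 m/day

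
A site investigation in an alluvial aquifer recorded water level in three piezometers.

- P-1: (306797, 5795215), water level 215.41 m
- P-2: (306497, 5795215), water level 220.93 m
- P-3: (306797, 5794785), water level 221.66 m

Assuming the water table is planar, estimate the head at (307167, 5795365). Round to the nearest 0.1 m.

206.4 m

∂h/∂x = (220.93 − 215.41) / (306497 − 306797) = -0.01840
∂h/∂y = (221.66 − 215.41) / (5794785 − 5795215) = -0.01453
h(307167, 5795365) = 215.41 + (-0.01840)·(370) + (-0.01453)·(150) = 215.41 -6.808 -2.180 = 206.422 m.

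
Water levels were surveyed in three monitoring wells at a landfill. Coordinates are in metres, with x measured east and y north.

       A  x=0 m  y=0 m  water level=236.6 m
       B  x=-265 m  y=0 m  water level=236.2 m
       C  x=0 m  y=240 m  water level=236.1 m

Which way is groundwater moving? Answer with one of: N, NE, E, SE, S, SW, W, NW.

∂h/∂x = (236.2 − 236.6) / (-265 − 0) = +0.001509
∂h/∂y = (236.1 − 236.6) / (240 − 0) = -0.002083
Flow = −∇h = (-0.001509 east, +0.002083 north), which points northwest.

NW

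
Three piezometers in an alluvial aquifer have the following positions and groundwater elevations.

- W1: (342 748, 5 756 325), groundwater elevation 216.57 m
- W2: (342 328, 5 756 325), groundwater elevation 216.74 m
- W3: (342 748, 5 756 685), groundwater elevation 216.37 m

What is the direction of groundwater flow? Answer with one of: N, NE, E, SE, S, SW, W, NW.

∂h/∂x = (216.74 − 216.57) / (342328 − 342748) = -0.0004048
∂h/∂y = (216.37 − 216.57) / (5756685 − 5756325) = -0.0005556
Flow = −∇h = (+0.0004048 east, +0.0005556 north), which points northeast.

NE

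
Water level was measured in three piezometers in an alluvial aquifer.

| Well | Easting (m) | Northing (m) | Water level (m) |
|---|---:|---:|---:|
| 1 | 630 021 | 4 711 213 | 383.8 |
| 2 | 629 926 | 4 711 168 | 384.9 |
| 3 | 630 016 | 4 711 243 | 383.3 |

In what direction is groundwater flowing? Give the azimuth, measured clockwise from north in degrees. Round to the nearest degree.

Taking 1 as reference: 2−1 = (-95, -45, +1.1); 3−1 = (-5, 30, -0.5).
Solve a·Δx + b·Δy = Δh: det = (-95)·30 − (-5)·(-45) = -3075.
∂h/∂x = [(+1.1)·30 − (-0.5)·(-45)] / -3075 = -0.003415
∂h/∂y = [(-95)·(-0.5) − (-5)·(+1.1)] / -3075 = -0.01724
Flow direction (−∇h) has components (+0.003415 E, +0.01724 N).
Azimuth = atan2(E, N) = atan2(+0.003415, +0.01724) = 11.2° ≈ 011°.

011°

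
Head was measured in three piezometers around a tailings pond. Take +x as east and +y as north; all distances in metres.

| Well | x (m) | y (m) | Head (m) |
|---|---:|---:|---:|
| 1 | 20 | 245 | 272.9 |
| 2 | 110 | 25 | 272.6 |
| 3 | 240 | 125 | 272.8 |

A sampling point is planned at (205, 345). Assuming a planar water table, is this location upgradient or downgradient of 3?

Differences from 1: to 2 (Δx, Δy, Δh) = (90, -220, -0.3); to 3 = (220, -120, -0.1).
Determinant of the coordinate differences = 90·(-120) − 220·(-220) = 37600.
∂h/∂x = [(-0.3)·(-120) − (-0.1)·(-220)] / 37600 = +0.0003723
∂h/∂y = [90·(-0.1) − 220·(-0.3)] / 37600 = +0.001516
Head at (205, 345) = 272.9 + (+0.0003723)·(185) + (+0.001516)·(100) = 273.12 m.
That is higher than the 272.8 m at 3, so the point is upgradient.

upgradient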